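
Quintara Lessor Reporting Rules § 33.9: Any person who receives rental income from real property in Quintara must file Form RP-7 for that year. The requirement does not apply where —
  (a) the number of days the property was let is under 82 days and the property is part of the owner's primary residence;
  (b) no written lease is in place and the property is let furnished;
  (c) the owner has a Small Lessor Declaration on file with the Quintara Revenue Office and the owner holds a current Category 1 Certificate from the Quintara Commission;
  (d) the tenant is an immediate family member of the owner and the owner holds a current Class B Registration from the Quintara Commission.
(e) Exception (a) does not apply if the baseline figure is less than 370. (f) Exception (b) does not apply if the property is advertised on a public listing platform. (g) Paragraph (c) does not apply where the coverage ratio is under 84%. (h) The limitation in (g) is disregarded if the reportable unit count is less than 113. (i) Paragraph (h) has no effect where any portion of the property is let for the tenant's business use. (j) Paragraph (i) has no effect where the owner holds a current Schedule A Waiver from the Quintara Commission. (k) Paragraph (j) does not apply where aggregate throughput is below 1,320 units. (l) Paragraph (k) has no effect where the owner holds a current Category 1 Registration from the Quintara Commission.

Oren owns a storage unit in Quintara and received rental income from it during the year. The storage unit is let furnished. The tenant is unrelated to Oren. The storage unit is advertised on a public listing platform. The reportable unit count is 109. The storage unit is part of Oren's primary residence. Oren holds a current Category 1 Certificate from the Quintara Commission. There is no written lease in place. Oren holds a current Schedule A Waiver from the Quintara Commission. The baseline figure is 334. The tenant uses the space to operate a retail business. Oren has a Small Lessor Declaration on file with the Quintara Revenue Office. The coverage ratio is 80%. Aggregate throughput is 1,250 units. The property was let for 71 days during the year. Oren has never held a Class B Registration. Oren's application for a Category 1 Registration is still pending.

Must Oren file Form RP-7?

Exception (a): the number of days the property was let is 71 days, under the 82 days limit; the storage unit is part of the primary residence — every condition holds. But applying paragraph (e): (e) is triggered — the baseline figure is 334, less than the 370 limit. So (a) is unavailable.
Exception (b) is satisfied on its face — there is no written lease; the property is let furnished. But: (f) operates against (b): the property is publicly advertised. So (b) is unavailable.
Exception (c) is satisfied on its face — a Small Lessor Declaration is on file; a current Category 1 Certificate is held. However, paragraphs (g)–(l) must be considered: (g) operates against (c): the coverage ratio is 80%, under the 84% limit. (h) is triggered (the reportable unit count is 109, less than the 113 limit), but is set aside by (i): (i) is engaged — the space is let for business use. (j) applies (a current Schedule A Waiver is held), but yields to (k): (k) applies — aggregate throughput is 1,250 units, below the 1,320 units limit. (l) is not engaged (there is no Category 1 Registration in force), so (k) stands. So (c) is unavailable.
Exception (d) fails — the tenant is unrelated to the owner.
None of the exceptions is available; § 33.9 applies in full.

Yes — Oren must file Form RP-7.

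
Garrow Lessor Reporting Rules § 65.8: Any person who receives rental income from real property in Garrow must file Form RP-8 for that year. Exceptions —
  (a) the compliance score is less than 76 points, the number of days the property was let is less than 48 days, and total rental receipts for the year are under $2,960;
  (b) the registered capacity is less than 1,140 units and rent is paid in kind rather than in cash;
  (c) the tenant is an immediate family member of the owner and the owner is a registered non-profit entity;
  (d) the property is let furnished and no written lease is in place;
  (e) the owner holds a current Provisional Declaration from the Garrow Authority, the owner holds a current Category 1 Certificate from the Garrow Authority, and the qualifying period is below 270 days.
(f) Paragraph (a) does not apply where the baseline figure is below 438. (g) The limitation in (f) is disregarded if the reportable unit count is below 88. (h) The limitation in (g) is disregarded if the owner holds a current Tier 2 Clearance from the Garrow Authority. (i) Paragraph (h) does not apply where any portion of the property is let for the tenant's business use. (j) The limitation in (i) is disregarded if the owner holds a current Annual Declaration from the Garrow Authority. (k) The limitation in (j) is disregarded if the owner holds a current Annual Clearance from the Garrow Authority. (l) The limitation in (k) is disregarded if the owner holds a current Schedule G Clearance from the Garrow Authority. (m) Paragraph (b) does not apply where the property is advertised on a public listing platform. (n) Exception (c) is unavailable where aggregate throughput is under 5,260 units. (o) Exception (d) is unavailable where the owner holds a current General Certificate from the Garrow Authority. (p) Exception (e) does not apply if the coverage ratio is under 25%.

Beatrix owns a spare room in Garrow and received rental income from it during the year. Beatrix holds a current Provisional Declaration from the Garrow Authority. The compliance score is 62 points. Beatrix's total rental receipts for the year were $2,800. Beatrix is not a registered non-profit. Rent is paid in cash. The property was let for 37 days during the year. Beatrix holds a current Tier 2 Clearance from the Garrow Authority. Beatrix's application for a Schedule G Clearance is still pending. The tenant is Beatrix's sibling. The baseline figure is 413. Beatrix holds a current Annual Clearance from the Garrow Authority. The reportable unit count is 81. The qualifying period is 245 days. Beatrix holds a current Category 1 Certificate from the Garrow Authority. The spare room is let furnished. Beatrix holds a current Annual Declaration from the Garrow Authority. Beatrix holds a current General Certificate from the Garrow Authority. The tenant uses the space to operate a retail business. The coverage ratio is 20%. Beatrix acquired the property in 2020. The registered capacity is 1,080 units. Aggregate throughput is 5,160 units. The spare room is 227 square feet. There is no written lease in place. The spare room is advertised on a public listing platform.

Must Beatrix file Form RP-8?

Exception (a): the compliance score is 62 points, less than the 76 points limit; the number of days the property was let is 37 days, less than the 48 days limit; total rental receipts for the year are $2,800, under the $2,960 limit — every condition holds. Under paragraphs (f)–(l): (f) applies (the baseline figure is 413, below the 438 limit), but yields to (g): (g) is engaged — the reportable unit count is 81, below the 88 limit. (h) applies (a current Tier 2 Clearance is held), but yields to (i): (i) applies — the space is let for business use. (j) is engaged (a current Annual Declaration is held), but yields to (k): (k) operates — a current Annual Clearance is held. (l) is not engaged (there is no Schedule G Clearance in force), so (k) stands. (a) remains available.
Exception (b) requires that rent is paid in kind rather than in cash; but rent is paid in cash, so (b) is unavailable.
Exception (c) requires that the owner is a registered non-profit entity; but Beatrix is not a registered non-profit, so (c) is unavailable.
Exception (d): the property is let furnished; there is no written lease — every condition holds. Turning to paragraph (o): (o) operates against (d): a current General Certificate is held. So (d) is unavailable.
All of (e)'s requirements are met (a current Provisional Declaration is held; a current Category 1 Certificate is held; the qualifying period is 245 days, below the 270 days limit). However, paragraph (p) must be considered: (p) operates against (e): the coverage ratio is 20%, under the 25% limit. Exception (e) does not apply.

No — exception (a) applies; Beatrix is not required to file Form RP-8.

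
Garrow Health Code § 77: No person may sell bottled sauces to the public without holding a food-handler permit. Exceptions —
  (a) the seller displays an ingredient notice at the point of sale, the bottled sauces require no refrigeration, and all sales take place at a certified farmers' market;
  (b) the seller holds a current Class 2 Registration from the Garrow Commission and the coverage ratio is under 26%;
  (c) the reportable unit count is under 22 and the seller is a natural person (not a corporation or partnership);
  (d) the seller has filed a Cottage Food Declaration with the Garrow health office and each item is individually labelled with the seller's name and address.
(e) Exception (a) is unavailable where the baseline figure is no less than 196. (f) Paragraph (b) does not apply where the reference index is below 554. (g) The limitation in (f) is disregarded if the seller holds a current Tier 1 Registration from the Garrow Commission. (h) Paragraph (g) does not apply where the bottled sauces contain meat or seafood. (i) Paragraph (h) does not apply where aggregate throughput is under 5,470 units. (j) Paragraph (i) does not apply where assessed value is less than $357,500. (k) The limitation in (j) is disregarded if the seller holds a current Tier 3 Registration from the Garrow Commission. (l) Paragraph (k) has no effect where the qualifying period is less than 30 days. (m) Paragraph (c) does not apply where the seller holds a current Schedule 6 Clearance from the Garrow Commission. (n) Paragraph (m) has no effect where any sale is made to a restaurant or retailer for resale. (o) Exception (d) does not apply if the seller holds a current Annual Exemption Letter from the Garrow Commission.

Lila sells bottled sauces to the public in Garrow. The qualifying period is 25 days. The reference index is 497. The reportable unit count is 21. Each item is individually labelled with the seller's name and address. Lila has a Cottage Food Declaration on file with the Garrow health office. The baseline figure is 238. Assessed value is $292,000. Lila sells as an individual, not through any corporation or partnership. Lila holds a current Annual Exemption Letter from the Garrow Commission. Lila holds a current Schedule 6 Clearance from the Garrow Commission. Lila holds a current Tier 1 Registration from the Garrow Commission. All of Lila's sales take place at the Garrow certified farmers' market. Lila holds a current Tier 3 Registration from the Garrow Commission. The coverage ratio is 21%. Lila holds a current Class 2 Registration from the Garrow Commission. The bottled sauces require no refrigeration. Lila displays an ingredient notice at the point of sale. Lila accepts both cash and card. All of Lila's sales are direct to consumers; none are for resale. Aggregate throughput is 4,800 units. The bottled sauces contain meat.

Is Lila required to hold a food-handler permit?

Yes — Lila must hold a food-handler permit.

Exception (a)'s conditions are all satisfied: an ingredient notice is displayed; the bottled sauces are shelf-stable; all sales are at a certified farmers' market. However, paragraph (e) must be considered: (e) operates against (a): the baseline figure is 238, meeting the 196 threshold. Exception (a) does not apply.
Exception (b)'s conditions are all satisfied: a current Class 2 Registration is held; the coverage ratio is 21%, under the 26% limit. But applying paragraphs (f)–(l): (f) applies — the reference index is 497, below the 554 limit. (g) would limit (f) — a current Tier 1 Registration is held — but (h) sets (g) aside: (h) operates against (g): the bottled sauces contain meat. (i) is engaged (aggregate throughput is 4,800 units, under the 5,470 units limit), but is displaced by (j): (j) is engaged — assessed value is $292,000, less than the $357,500 limit. (k) is triggered (a current Tier 3 Registration is held), but yields to (l): (l) operates — the qualifying period is 25 days, less than the 30 days limit. Exception (b) does not apply.
Exception (c)'s conditions are all satisfied: the reportable unit count is 21, under the 22 limit; the seller is a natural person. However, paragraphs (m)–(n) must be considered: (m) applies — a current Schedule 6 Clearance is held. (n) is not engaged (no sales are for resale), so (m) stands. So (c) is unavailable.
Exception (d)'s conditions are all satisfied: a Cottage Food Declaration is on file; items are individually labelled. But applying paragraph (o): (o) is engaged — a current Annual Exemption Letter is held. (d) is therefore removed.
No exception applies. The general rule governs.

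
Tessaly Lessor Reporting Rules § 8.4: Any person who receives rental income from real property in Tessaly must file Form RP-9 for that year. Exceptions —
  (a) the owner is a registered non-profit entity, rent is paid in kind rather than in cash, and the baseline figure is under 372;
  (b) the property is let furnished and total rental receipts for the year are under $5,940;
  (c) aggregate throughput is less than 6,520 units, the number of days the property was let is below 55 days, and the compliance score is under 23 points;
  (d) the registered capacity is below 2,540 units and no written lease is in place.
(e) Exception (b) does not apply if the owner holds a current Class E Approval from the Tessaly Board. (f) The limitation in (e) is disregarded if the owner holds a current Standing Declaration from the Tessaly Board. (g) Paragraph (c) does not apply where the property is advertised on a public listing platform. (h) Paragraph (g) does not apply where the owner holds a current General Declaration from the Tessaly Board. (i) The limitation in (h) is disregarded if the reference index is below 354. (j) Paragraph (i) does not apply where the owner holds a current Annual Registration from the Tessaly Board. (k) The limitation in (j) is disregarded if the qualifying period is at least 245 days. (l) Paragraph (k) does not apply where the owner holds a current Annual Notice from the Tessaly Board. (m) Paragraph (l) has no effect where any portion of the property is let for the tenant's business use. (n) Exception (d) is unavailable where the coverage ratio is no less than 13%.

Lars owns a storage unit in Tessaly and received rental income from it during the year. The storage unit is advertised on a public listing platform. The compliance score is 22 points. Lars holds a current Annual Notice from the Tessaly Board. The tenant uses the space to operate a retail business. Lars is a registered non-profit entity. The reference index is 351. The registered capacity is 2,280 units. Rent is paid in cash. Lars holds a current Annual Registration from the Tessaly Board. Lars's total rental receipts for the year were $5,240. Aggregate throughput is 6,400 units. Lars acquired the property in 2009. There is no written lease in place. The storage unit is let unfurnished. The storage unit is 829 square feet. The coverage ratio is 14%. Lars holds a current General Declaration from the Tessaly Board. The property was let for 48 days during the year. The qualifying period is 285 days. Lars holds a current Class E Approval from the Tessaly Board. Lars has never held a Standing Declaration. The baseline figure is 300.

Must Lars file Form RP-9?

Exception (a) does not apply: rent is paid in cash.
Exception (b) does not apply: the property is let unfurnished.
All of (c)'s requirements are met (aggregate throughput is 6,400 units, less than the 6,520 units limit; the number of days the property was let is 48 days, below the 55 days limit; the compliance score is 22 points, under the 23 points limit). But applying paragraphs (g)–(m): (g) operates against (c): the property is publicly advertised. (h) would limit (g) — a current General Declaration is held — but (i) sets (h) aside: (i) operates — the reference index is 351, below the 354 limit. (j) would limit (i) — a current Annual Registration is held — but (k) sets (j) aside: (k) is engaged — the qualifying period is 285 days, meeting the 245 days threshold. (l) is engaged (a current Annual Notice is held), but yields to (m): (m) operates against (l): the space is let for business use. Exception (c) does not apply.
Exception (d)'s conditions are all satisfied: the registered capacity is 2,280 units, below the 2,540 units limit; there is no written lease. But: (n) applies — the coverage ratio is 14%, meeting the 13% threshold. So (d) is unavailable.
No exception displaces § 8.4.

Yes — Lars must file Form RP-9.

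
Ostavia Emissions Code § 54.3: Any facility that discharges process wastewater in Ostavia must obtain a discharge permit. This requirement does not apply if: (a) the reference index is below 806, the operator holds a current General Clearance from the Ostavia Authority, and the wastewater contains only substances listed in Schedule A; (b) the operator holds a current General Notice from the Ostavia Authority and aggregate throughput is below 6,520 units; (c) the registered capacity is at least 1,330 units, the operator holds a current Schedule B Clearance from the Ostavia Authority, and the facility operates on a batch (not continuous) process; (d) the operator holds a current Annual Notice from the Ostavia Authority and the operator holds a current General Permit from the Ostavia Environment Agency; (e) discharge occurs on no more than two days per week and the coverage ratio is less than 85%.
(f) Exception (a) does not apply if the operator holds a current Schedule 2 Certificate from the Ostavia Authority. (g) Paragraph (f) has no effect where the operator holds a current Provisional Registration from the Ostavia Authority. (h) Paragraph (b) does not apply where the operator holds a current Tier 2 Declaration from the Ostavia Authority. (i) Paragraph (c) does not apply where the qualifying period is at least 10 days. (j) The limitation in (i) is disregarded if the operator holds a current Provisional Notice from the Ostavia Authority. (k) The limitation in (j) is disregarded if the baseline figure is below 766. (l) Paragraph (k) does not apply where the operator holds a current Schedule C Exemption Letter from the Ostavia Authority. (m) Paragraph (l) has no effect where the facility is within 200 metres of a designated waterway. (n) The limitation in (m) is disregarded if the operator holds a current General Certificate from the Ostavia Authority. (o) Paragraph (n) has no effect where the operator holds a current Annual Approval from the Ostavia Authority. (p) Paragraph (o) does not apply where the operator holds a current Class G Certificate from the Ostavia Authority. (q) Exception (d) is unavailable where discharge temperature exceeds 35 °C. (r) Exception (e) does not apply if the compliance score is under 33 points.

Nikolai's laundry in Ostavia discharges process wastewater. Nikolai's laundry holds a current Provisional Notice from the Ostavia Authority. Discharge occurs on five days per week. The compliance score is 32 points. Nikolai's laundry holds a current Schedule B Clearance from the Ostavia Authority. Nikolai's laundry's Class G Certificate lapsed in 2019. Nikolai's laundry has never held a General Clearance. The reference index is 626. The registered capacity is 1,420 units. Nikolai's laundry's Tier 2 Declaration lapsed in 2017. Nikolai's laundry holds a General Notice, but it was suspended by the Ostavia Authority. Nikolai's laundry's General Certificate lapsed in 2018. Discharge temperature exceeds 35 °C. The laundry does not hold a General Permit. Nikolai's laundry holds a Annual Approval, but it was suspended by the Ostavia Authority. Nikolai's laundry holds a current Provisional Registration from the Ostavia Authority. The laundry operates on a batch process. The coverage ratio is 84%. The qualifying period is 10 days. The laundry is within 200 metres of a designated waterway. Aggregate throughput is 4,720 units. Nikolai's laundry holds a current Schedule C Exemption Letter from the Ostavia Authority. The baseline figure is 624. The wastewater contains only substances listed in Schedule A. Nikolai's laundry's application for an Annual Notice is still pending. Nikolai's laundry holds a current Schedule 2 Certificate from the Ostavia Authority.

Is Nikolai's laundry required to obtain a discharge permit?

Exception (a) does not apply: the General Clearance is not current.
Exception (b) fails — the General Notice is not current.
Exception (c)'s conditions are all satisfied: the registered capacity is 1,420 units, meeting the 1,330 units threshold; a current Schedule B Clearance is held; the facility operates on a batch process. Turning to paragraphs (i)–(p): (i) operates — the qualifying period is 10 days, meeting the 10 days threshold. (j) would limit (i) — a current Provisional Notice is held — but (k) sets (j) aside: (k) is triggered — the baseline figure is 624, below the 766 limit. (l) would limit (k) — a current Schedule C Exemption Letter is held — but (m) sets (l) aside: (m) applies — the laundry is within 200 m of a designated waterway. (n) is inapplicable (no current General Certificate is held), so (m) stands. Exception (c) does not apply.
Exception (d) fails — no current Annual Notice is held.
Exception (e) does not apply: discharge occurs on five days per week.
No exception applies. The general rule governs.

Yes — Nikolai's laundry must obtain a discharge permit.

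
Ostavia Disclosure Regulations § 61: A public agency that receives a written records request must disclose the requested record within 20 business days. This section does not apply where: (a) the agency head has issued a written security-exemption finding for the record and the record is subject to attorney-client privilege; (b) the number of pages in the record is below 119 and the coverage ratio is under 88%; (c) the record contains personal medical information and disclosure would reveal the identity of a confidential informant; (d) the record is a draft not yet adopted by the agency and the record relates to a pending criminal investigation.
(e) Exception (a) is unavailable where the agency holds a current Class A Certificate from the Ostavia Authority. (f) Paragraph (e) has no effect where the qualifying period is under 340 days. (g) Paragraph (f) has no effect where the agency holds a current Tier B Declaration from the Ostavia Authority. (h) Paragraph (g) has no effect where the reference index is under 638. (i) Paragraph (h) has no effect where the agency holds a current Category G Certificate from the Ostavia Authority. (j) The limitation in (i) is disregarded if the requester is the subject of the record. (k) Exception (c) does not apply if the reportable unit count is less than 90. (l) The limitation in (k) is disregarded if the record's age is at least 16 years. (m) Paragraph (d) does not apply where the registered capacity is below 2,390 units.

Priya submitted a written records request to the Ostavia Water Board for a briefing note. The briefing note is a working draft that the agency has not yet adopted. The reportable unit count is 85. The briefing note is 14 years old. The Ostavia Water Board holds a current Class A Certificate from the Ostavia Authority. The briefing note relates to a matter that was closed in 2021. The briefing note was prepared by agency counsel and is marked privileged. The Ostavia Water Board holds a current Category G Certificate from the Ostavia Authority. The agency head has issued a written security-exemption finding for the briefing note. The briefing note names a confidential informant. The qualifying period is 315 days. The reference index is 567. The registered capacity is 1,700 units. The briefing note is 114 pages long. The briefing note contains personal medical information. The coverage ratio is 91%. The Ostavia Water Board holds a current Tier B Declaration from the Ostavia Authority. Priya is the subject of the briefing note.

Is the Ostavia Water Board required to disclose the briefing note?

All of (a)'s requirements are met (a written security-exemption finding has been issued; the briefing note is privileged). As to paragraphs (e)–(j): (e) operates (a current Class A Certificate is held), but is set aside by (f): (f) operates against (e): the qualifying period is 315 days, under the 340 days limit. (g) applies (a current Tier B Declaration is held), but is set aside by (h): (h) operates against (g): the reference index is 567, under the 638 limit. (i) would limit (h) — a current Category G Certificate is held — but (j) sets (i) aside: (j) is engaged — Priya is the subject of the briefing note. (a) remains available.
Exception (b) does not apply: the coverage ratio is 91%, not under 88%.
All of (c)'s requirements are met (the briefing note contains personal medical information; the briefing note names a confidential informant). But applying paragraphs (k)–(l): (k) operates against (c): the reportable unit count is 85, less than the 90 limit. (l), which would lift (k), is not engaged — the record's age is 14 years, short of 16 years. Exception (c) does not apply.
Exception (d) requires that the record relates to a pending criminal investigation; but the briefing note relates to a closed matter, so (d) is unavailable.

No — exception (a) applies; the Ostavia Water Board is not required to disclose the briefing note.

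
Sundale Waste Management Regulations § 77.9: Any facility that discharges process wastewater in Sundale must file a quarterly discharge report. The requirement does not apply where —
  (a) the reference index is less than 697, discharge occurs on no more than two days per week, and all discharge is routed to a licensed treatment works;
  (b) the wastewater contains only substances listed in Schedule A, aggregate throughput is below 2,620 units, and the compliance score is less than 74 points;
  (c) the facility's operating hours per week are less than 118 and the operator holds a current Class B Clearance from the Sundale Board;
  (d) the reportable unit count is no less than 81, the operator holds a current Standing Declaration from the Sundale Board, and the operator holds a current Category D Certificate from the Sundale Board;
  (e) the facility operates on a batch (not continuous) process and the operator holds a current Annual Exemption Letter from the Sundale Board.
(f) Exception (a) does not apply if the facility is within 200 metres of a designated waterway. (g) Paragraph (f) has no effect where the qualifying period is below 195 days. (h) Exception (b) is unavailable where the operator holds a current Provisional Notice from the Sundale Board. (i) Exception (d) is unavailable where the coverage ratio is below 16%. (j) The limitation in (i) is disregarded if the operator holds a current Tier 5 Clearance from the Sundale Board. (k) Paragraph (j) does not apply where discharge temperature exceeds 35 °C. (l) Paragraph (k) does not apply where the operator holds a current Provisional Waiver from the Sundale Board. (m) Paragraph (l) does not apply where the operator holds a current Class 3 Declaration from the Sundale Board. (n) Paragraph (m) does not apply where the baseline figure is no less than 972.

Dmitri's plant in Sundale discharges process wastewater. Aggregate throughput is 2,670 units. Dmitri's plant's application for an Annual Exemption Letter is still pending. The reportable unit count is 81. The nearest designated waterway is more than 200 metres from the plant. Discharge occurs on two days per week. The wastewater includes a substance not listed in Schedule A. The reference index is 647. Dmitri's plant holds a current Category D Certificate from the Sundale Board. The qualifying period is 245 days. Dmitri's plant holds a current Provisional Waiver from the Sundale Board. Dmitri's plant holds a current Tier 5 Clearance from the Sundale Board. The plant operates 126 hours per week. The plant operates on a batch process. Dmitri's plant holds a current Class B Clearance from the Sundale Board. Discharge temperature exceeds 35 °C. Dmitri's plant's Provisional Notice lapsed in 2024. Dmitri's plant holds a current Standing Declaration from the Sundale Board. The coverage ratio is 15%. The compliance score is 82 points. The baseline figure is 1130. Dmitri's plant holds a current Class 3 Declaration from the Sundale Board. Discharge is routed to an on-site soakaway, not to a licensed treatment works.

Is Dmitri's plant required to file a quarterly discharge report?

Exception (a) requires that all discharge is routed to a licensed treatment works; but discharge is not routed to a licensed treatment works, so (a) is unavailable.
Exception (b) requires that the wastewater contains only substances listed in Schedule A; but the wastewater includes a non-Schedule-A substance, so (b) is unavailable.
Exception (c) fails — the facility's operating hours per week are 126, not less than 118.
Exception (d)'s conditions are all satisfied: the reportable unit count is 81, meeting the 81 threshold; a current Standing Declaration is held; a current Category D Certificate is held. Applying paragraphs (i)–(n): (i) is triggered (the coverage ratio is 15%, below the 16% limit), but is itself disapplied by (j): (j) operates against (i): a current Tier 5 Clearance is held. (k) operates (discharge temperature exceeds 35 °C), but is itself disapplied by (l): (l) operates against (k): a current Provisional Waiver is held. (m) operates (a current Class 3 Declaration is held), but is set aside by (n): (n) operates against (m): the baseline figure is 1,130, meeting the 972 threshold. Exception (d) stands.
Exception (e) requires that the operator holds a current Annual Exemption Letter from the Sundale Board; but no current Annual Exemption Letter is held, so (e) is unavailable.

No — exception (d) applies; Dmitri's plant is not required to file a quarterly discharge report.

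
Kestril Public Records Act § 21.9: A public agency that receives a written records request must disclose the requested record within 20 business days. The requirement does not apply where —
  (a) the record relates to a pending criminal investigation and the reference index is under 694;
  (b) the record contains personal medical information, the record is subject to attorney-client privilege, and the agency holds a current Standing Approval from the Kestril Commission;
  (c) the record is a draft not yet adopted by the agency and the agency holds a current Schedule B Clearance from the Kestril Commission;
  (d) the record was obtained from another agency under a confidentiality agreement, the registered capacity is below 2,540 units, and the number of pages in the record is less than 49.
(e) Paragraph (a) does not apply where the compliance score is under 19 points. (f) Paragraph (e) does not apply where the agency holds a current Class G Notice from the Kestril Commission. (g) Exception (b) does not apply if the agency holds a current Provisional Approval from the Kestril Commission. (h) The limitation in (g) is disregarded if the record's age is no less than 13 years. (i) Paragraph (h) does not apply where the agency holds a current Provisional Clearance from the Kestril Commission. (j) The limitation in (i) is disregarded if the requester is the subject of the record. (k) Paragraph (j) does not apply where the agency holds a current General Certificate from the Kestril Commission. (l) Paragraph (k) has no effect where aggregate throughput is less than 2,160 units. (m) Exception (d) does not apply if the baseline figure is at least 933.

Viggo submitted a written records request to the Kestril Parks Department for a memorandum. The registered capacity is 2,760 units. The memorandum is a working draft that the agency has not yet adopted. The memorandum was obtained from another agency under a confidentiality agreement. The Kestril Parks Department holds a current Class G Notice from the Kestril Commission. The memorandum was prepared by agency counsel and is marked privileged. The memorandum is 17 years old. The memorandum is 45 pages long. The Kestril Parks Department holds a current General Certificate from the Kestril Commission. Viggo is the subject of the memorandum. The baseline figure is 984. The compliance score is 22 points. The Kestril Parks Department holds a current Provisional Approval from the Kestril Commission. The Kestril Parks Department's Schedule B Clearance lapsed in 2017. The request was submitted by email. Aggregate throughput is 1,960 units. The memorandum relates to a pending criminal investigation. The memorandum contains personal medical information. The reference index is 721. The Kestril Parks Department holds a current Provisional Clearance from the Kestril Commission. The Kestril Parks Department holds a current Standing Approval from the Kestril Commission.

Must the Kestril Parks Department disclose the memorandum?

No — exception (b) applies; the Kestril Parks Department is not required to disclose the memorandum.

Exception (a) does not apply: the reference index is 721, not under 694.
All of (b)'s requirements are met (the memorandum contains personal medical information; the memorandum is privileged; a current Standing Approval is held). Under paragraphs (g)–(l): (g) would limit (b) — a current Provisional Approval is held — but (h) sets (g) aside: (h) operates against (g): the record's age is 17 years, meeting the 13 years threshold. (i) applies (a current Provisional Clearance is held), but is displaced by (j): (j) applies — Viggo is the subject of the memorandum. (k) is triggered (a current General Certificate is held), but is itself disapplied by (l): (l) operates against (k): aggregate throughput is 1,960 units, less than the 2,160 units limit. So (b) applies.
Exception (c) fails — the Schedule B Clearance is not current.
Exception (d) fails — the registered capacity is 2,760 units, not below 2,540 units.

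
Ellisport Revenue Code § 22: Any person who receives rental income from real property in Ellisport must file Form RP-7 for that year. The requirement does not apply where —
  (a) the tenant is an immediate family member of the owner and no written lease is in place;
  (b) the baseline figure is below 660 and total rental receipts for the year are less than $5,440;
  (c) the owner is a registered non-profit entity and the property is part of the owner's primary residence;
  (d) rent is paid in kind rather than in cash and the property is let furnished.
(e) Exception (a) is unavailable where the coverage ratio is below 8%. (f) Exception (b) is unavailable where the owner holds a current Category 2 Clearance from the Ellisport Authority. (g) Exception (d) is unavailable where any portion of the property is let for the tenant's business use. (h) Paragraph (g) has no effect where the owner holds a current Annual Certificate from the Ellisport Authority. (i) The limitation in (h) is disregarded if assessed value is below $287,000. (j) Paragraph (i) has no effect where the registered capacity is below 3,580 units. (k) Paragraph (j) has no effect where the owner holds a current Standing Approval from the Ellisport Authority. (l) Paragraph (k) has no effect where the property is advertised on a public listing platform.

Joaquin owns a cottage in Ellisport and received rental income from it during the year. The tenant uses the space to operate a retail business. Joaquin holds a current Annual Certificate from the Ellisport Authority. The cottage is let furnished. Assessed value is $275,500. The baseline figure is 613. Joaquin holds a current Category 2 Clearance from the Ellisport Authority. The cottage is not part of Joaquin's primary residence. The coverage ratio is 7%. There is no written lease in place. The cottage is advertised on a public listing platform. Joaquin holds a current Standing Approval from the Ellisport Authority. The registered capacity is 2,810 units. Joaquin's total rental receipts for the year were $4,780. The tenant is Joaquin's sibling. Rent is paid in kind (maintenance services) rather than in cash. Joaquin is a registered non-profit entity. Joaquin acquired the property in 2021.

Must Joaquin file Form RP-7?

Exception (a) is satisfied on its face — the tenant is an immediate family member; there is no written lease. But applying paragraph (e): (e) applies — the coverage ratio is 7%, below the 8% limit. (a) is therefore removed.
Exception (b) is satisfied on its face — the baseline figure is 613, below the 660 limit; total rental receipts for the year are $4,780, less than the $5,440 limit. Turning to paragraph (f): (f) operates — a current Category 2 Clearance is held. Exception (b) does not apply.
Exception (c) fails — the cottage is not part of the primary residence.
Exception (d): rent is paid in kind; the property is let furnished — every condition holds. Considering the limiting provisions: (g) would limit (d) — the space is let for business use — but (h) sets (g) aside: (h) operates against (g): a current Annual Certificate is held. (i) applies (assessed value is $275,500, below the $287,000 limit), but is itself disapplied by (j): (j) is triggered — the registered capacity is 2,810 units, below the 3,580 units limit. (k) operates (a current Standing Approval is held), but is overridden by (l): (l) operates against (k): the property is publicly advertised. Exception (d) stands.

No — exception (d) applies; Joaquin is not required to file Form RP-7.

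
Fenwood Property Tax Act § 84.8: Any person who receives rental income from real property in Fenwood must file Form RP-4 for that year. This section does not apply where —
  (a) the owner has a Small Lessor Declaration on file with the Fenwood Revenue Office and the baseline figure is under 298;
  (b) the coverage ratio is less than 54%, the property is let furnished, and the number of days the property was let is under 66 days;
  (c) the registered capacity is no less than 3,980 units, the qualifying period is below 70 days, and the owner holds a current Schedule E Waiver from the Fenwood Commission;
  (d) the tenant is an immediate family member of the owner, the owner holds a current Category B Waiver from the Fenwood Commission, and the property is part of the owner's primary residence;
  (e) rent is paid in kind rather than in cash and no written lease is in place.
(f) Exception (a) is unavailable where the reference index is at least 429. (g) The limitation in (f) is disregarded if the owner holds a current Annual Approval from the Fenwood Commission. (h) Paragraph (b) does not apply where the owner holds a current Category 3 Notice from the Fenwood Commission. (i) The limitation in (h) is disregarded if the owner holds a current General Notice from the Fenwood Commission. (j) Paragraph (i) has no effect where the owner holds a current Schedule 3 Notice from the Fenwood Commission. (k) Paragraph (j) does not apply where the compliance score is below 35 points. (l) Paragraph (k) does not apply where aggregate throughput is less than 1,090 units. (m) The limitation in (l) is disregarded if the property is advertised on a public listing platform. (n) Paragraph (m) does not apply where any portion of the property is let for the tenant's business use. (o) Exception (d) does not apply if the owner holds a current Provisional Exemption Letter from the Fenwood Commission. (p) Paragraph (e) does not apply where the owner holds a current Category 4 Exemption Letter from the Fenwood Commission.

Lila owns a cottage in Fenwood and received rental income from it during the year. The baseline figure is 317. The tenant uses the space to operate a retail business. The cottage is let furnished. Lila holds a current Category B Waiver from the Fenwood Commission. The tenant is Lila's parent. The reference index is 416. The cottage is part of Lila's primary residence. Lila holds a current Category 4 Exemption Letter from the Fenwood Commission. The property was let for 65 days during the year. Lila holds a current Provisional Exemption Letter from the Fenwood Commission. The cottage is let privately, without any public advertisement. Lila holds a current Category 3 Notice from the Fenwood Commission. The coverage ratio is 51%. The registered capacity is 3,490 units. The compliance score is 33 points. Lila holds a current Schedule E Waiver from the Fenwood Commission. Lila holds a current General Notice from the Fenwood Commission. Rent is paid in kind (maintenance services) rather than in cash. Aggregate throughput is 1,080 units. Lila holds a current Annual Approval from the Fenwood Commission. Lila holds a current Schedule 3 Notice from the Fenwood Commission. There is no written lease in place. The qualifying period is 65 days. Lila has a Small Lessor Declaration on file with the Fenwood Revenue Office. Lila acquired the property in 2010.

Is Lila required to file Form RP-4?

Yes — Lila must file Form RP-4.

Exception (a) requires that the baseline figure is under 298; but the baseline figure is 317, not under 298, so (a) is unavailable.
All of (b)'s requirements are met (the coverage ratio is 51%, less than the 54% limit; the property is let furnished; the number of days the property was let is 65 days, under the 66 days limit). But: (h) applies — a current Category 3 Notice is held. (i) applies (a current General Notice is held), but is set aside by (j): (j) is engaged — a current Schedule 3 Notice is held. (k) operates (the compliance score is 33 points, below the 35 points limit), but is overridden by (l): (l) operates against (k): aggregate throughput is 1,080 units, less than the 1,090 units limit. (m), which would lift (l), is not engaged — the property is let privately without advertisement. (b) is therefore removed.
Exception (c) fails — the registered capacity is 3,490 units, short of 3,980 units.
Exception (d): the tenant is an immediate family member; a current Category B Waiver is held; the cottage is part of the primary residence — every condition holds. However, paragraph (o) must be considered: (o) operates against (d): a current Provisional Exemption Letter is held. So (d) is unavailable.
Exception (e) is satisfied on its face — rent is paid in kind; there is no written lease. However, paragraph (p) must be considered: (p) operates against (e): a current Category 4 Exemption Letter is held. So (e) is unavailable.
Every exception is unavailable, so the rule governs.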